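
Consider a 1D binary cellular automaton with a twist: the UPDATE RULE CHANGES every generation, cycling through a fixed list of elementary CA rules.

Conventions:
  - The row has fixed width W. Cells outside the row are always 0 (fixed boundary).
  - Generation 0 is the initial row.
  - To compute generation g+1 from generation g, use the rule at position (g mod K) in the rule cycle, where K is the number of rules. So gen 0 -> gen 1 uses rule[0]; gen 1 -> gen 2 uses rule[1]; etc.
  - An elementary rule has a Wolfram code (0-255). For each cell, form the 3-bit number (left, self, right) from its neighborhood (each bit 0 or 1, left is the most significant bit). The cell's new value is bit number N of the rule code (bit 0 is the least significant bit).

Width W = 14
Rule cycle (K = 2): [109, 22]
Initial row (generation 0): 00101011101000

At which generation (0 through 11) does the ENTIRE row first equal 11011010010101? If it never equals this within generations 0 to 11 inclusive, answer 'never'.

Answer: never

Derivation:
Gen 0: 00101011101000
Gen 1 (rule 109): 10111110111011
Gen 2 (rule 22): 10000000000000
Gen 3 (rule 109): 10111111111111
Gen 4 (rule 22): 10000000000000
Gen 5 (rule 109): 10111111111111
Gen 6 (rule 22): 10000000000000
Gen 7 (rule 109): 10111111111111
Gen 8 (rule 22): 10000000000000
Gen 9 (rule 109): 10111111111111
Gen 10 (rule 22): 10000000000000
Gen 11 (rule 109): 10111111111111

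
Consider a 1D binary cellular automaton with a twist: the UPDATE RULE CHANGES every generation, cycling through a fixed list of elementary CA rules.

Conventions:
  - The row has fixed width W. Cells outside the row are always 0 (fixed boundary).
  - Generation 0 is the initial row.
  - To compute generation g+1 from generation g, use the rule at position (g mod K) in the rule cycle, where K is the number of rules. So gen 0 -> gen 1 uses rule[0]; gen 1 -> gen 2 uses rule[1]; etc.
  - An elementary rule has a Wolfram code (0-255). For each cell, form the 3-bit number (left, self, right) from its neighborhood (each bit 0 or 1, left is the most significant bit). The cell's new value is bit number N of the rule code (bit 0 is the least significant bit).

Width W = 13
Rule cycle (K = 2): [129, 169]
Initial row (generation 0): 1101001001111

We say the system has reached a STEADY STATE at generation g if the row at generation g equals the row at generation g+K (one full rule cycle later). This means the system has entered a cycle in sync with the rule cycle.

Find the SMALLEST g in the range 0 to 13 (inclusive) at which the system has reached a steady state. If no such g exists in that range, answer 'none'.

Answer: none

Derivation:
Gen 0: 1101001001111
Gen 1 (rule 129): 0000000000110
Gen 2 (rule 169): 1111111110100
Gen 3 (rule 129): 0111111100001
Gen 4 (rule 169): 0111111001100
Gen 5 (rule 129): 0011110000001
Gen 6 (rule 169): 1011100111100
Gen 7 (rule 129): 0001000011001
Gen 8 (rule 169): 1100011010000
Gen 9 (rule 129): 0001000000111
Gen 10 (rule 169): 1100011110110
Gen 11 (rule 129): 0001001100000
Gen 12 (rule 169): 1100001001111
Gen 13 (rule 129): 0001100000110
Gen 14 (rule 169): 1101001110100
Gen 15 (rule 129): 0000000100001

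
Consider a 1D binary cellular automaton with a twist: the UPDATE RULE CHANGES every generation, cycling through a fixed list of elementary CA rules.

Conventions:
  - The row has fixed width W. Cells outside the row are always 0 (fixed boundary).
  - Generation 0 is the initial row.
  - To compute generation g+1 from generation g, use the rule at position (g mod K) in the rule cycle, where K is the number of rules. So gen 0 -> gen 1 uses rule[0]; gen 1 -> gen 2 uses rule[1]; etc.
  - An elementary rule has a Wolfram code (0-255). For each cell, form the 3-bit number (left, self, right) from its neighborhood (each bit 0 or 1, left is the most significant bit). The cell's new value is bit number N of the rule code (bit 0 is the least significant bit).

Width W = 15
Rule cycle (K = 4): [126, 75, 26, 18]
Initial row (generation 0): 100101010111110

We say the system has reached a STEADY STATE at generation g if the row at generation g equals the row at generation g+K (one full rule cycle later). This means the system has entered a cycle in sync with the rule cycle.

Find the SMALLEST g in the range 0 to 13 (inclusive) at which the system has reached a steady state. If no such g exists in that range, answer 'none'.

Gen 0: 100101010111110
Gen 1 (rule 126): 111111111100011
Gen 2 (rule 75): 100000000101111
Gen 3 (rule 26): 010000001001000
Gen 4 (rule 18): 101000010110100
Gen 5 (rule 126): 111100111111110
Gen 6 (rule 75): 100101100000010
Gen 7 (rule 26): 011001010000101
Gen 8 (rule 18): 100110001001000
Gen 9 (rule 126): 111111011111100
Gen 10 (rule 75): 100001010000101
Gen 11 (rule 26): 010010001001000
Gen 12 (rule 18): 101101010110100
Gen 13 (rule 126): 111111111111110
Gen 14 (rule 75): 100000000000010
Gen 15 (rule 26): 010000000000101
Gen 16 (rule 18): 101000000001000
Gen 17 (rule 126): 111100000011100

Answer: none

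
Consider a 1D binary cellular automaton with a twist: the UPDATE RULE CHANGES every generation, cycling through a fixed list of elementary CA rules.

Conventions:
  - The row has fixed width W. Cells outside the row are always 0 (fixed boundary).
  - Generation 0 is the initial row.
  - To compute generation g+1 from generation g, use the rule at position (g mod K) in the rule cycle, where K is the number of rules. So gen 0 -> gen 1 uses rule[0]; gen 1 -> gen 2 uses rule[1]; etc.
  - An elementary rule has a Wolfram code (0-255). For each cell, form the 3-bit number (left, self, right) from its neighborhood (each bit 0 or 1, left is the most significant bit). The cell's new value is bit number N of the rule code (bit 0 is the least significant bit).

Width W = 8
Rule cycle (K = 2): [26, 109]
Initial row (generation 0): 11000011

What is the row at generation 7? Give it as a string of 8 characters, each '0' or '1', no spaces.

Answer: 11011000

Derivation:
Gen 0: 11000011
Gen 1 (rule 26): 10100110
Gen 2 (rule 109): 11100110
Gen 3 (rule 26): 10011101
Gen 4 (rule 109): 10010111
Gen 5 (rule 26): 01100100
Gen 6 (rule 109): 01100101
Gen 7 (rule 26): 11011000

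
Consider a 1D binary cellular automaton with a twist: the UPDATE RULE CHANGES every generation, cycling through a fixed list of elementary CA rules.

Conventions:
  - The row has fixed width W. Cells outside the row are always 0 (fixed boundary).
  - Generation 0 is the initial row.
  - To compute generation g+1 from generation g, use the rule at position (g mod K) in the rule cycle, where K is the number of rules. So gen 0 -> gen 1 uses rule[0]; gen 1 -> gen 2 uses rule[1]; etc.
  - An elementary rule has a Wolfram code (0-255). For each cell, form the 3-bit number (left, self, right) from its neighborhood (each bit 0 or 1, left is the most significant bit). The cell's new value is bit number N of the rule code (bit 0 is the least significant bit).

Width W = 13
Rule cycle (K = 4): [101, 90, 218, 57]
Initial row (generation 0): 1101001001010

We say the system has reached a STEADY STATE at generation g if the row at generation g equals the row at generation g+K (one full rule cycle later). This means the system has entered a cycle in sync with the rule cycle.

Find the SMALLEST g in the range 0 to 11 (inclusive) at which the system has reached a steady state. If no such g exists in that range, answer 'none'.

Gen 0: 1101001001010
Gen 1 (rule 101): 0111001001110
Gen 2 (rule 90): 1101110111011
Gen 3 (rule 218): 1101110111011
Gen 4 (rule 57): 1011001100110
Gen 5 (rule 101): 1101000100010
Gen 6 (rule 90): 1100101010101
Gen 7 (rule 218): 1111000000000
Gen 8 (rule 57): 1000111111111
Gen 9 (rule 101): 1010000000001
Gen 10 (rule 90): 0001000000010
Gen 11 (rule 218): 0010100000101
Gen 12 (rule 57): 1001011110010
Gen 13 (rule 101): 1001100010010
Gen 14 (rule 90): 0111110101101
Gen 15 (rule 218): 1111110001100

Answer: none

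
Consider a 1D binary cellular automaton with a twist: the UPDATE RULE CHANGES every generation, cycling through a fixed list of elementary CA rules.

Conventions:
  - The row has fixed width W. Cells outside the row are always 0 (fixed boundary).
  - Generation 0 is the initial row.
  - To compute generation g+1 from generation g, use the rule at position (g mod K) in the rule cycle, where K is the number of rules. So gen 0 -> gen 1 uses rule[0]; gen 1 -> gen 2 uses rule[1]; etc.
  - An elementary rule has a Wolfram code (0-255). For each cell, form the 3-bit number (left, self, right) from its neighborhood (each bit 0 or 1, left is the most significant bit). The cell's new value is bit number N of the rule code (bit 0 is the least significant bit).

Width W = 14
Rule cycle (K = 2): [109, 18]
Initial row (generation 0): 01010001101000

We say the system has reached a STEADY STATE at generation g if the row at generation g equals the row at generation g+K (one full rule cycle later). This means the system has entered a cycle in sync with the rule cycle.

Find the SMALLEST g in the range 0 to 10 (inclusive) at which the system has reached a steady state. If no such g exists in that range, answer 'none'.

Gen 0: 01010001101000
Gen 1 (rule 109): 01110101111011
Gen 2 (rule 18): 10000000000000
Gen 3 (rule 109): 10111111111111
Gen 4 (rule 18): 00000000000000
Gen 5 (rule 109): 11111111111111
Gen 6 (rule 18): 00000000000000
Gen 7 (rule 109): 11111111111111
Gen 8 (rule 18): 00000000000000
Gen 9 (rule 109): 11111111111111
Gen 10 (rule 18): 00000000000000
Gen 11 (rule 109): 11111111111111
Gen 12 (rule 18): 00000000000000

Answer: 4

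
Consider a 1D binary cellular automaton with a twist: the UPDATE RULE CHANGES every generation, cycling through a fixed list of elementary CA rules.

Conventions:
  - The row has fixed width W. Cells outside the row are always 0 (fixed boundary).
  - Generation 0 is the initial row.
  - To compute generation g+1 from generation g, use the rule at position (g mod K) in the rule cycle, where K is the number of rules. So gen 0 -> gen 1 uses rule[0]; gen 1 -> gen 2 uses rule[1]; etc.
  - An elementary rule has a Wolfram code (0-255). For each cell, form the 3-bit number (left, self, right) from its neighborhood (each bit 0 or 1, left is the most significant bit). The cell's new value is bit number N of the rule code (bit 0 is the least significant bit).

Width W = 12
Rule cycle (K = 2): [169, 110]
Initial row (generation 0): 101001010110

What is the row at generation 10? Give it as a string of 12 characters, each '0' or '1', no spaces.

Answer: 011111001011

Derivation:
Gen 0: 101001010110
Gen 1 (rule 169): 010000101100
Gen 2 (rule 110): 110001111100
Gen 3 (rule 169): 100101111001
Gen 4 (rule 110): 101111001011
Gen 5 (rule 169): 011110000110
Gen 6 (rule 110): 110010001110
Gen 7 (rule 169): 100000101100
Gen 8 (rule 110): 100001111100
Gen 9 (rule 169): 001101111001
Gen 10 (rule 110): 011111001011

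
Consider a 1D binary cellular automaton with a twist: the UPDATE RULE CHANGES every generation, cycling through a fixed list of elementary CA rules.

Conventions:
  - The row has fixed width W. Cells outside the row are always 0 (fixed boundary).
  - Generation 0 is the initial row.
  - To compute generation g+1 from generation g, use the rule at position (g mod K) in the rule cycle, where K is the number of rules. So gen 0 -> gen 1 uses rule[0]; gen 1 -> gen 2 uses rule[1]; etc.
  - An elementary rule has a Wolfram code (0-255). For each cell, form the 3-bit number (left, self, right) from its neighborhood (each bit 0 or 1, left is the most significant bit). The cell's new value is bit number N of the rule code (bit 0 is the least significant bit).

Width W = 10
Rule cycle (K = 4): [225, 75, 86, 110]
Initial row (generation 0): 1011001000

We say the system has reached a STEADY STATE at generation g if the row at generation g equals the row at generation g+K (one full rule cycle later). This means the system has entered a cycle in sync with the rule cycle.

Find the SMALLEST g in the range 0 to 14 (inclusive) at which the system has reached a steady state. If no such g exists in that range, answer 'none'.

Gen 0: 1011001000
Gen 1 (rule 225): 0101000011
Gen 2 (rule 75): 1000011111
Gen 3 (rule 86): 1100100001
Gen 4 (rule 110): 1101100011
Gen 5 (rule 225): 0110101001
Gen 6 (rule 75): 1110000010
Gen 7 (rule 86): 0011000111
Gen 8 (rule 110): 0111001101
Gen 9 (rule 225): 0011000110
Gen 10 (rule 75): 1111011110
Gen 11 (rule 86): 0001000011
Gen 12 (rule 110): 0011000111
Gen 13 (rule 225): 1001010011
Gen 14 (rule 75): 0010000111
Gen 15 (rule 86): 0111001001
Gen 16 (rule 110): 1101011011
Gen 17 (rule 225): 0110101101
Gen 18 (rule 75): 1110001100

Answer: none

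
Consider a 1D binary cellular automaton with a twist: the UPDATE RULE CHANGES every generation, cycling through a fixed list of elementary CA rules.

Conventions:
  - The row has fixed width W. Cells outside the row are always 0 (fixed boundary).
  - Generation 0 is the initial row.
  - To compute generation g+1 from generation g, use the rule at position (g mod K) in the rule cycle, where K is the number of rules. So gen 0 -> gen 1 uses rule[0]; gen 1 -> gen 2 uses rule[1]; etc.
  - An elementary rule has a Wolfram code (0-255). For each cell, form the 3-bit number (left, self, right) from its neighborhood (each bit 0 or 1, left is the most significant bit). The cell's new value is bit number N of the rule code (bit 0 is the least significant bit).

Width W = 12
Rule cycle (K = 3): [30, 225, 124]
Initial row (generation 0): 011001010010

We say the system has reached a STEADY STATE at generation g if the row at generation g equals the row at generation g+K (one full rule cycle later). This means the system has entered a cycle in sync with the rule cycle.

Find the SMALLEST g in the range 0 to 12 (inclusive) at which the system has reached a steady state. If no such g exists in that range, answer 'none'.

Answer: 6

Derivation:
Gen 0: 011001010010
Gen 1 (rule 30): 110111011111
Gen 2 (rule 225): 011011101111
Gen 3 (rule 124): 011110111001
Gen 4 (rule 30): 110000100111
Gen 5 (rule 225): 010110000011
Gen 6 (rule 124): 011111000011
Gen 7 (rule 30): 110000100110
Gen 8 (rule 225): 010110000010
Gen 9 (rule 124): 011111000011
Gen 10 (rule 30): 110000100110
Gen 11 (rule 225): 010110000010
Gen 12 (rule 124): 011111000011
Gen 13 (rule 30): 110000100110
Gen 14 (rule 225): 010110000010
Gen 15 (rule 124): 011111000011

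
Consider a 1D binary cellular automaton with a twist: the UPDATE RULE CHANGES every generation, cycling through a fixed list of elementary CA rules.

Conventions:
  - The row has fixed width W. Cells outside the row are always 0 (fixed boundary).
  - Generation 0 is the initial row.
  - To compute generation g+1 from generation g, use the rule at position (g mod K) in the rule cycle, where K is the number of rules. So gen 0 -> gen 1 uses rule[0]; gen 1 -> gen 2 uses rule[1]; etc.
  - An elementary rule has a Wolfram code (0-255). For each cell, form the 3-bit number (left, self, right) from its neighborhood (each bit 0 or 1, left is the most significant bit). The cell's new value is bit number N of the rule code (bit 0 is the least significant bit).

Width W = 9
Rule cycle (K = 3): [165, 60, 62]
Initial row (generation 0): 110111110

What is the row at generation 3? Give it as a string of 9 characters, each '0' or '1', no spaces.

Gen 0: 110111110
Gen 1 (rule 165): 001011100
Gen 2 (rule 60): 001110010
Gen 3 (rule 62): 011001111

Answer: 011001111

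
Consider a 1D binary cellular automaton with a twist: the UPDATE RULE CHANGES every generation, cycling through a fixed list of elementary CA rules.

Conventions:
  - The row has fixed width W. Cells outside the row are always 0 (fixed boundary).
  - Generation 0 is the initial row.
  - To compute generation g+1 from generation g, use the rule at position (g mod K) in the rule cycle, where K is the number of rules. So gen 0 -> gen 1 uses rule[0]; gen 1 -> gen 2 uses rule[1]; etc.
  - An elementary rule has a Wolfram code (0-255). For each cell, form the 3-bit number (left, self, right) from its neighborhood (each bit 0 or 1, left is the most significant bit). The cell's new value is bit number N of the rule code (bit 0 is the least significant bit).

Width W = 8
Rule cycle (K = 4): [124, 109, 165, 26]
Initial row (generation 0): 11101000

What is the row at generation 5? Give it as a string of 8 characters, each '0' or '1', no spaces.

Answer: 11111110

Derivation:
Gen 0: 11101000
Gen 1 (rule 124): 10111100
Gen 2 (rule 109): 11100101
Gen 3 (rule 165): 01000111
Gen 4 (rule 26): 10101100
Gen 5 (rule 124): 11111110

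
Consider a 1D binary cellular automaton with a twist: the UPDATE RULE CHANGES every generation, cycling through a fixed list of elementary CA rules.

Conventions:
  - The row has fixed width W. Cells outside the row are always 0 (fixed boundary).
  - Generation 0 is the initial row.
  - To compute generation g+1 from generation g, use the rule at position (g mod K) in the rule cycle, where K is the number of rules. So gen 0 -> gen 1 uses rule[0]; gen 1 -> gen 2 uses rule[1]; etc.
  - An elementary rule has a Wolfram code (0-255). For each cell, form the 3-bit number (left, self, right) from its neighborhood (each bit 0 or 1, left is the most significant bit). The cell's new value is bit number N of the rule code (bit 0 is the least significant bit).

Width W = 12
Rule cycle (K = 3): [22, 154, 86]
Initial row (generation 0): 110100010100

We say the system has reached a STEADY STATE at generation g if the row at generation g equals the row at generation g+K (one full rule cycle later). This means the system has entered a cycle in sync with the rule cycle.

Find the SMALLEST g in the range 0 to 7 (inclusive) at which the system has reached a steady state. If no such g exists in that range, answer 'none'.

Answer: none

Derivation:
Gen 0: 110100010100
Gen 1 (rule 22): 000110110110
Gen 2 (rule 154): 001100100101
Gen 3 (rule 86): 010111111101
Gen 4 (rule 22): 110000000001
Gen 5 (rule 154): 101000000010
Gen 6 (rule 86): 101100000111
Gen 7 (rule 22): 100010001000
Gen 8 (rule 154): 010101010100
Gen 9 (rule 86): 110101010110
Gen 10 (rule 22): 000101010001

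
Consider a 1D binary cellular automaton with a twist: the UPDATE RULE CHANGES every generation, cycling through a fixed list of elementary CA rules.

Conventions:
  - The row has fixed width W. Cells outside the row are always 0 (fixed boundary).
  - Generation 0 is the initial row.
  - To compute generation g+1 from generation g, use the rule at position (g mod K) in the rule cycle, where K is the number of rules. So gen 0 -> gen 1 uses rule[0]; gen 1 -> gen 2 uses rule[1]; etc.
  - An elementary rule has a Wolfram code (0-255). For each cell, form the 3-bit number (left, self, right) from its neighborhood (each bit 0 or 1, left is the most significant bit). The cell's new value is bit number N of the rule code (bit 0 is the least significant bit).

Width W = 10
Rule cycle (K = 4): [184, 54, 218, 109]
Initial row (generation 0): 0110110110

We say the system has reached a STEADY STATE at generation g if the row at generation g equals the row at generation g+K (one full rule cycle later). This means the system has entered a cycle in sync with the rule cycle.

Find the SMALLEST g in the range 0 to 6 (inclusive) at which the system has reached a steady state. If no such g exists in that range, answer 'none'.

Answer: none

Derivation:
Gen 0: 0110110110
Gen 1 (rule 184): 0101101101
Gen 2 (rule 54): 1110010011
Gen 3 (rule 218): 1111101111
Gen 4 (rule 109): 1000111001
Gen 5 (rule 184): 0100110100
Gen 6 (rule 54): 1111001110
Gen 7 (rule 218): 1111111111
Gen 8 (rule 109): 1000000001
Gen 9 (rule 184): 0100000000
Gen 10 (rule 54): 1110000000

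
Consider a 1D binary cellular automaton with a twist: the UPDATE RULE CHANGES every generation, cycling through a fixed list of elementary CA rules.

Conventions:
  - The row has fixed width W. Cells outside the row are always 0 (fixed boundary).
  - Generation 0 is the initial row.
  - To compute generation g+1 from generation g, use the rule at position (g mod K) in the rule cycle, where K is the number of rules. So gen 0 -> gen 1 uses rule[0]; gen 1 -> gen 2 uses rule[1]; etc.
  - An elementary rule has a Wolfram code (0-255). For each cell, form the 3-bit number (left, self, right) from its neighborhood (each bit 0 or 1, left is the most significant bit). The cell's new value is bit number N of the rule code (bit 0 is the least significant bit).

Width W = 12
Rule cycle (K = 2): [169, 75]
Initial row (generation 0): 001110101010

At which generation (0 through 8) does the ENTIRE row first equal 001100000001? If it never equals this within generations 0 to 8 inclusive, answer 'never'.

Answer: 2

Derivation:
Gen 0: 001110101010
Gen 1 (rule 169): 101101010100
Gen 2 (rule 75): 001100000001
Gen 3 (rule 169): 101001111100
Gen 4 (rule 75): 000011000101
Gen 5 (rule 169): 111010010010
Gen 6 (rule 75): 101000100100
Gen 7 (rule 169): 010010000001
Gen 8 (rule 75): 100100111110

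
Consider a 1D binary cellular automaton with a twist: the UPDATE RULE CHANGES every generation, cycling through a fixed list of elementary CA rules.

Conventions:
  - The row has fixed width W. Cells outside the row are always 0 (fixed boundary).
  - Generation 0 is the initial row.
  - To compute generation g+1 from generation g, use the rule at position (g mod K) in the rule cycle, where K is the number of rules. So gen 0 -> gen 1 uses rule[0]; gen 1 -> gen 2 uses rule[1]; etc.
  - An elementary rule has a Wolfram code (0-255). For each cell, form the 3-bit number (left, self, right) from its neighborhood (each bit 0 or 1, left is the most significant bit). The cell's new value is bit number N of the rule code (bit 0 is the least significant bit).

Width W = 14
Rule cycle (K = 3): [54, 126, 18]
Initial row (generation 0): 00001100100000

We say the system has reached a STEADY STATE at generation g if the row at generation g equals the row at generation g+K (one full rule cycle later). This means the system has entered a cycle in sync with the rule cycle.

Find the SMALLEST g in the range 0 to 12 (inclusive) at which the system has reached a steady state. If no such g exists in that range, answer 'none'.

Gen 0: 00001100100000
Gen 1 (rule 54): 00010011110000
Gen 2 (rule 126): 00111110011000
Gen 3 (rule 18): 01000001100100
Gen 4 (rule 54): 11100010011110
Gen 5 (rule 126): 10110111110011
Gen 6 (rule 18): 00000000001100
Gen 7 (rule 54): 00000000010010
Gen 8 (rule 126): 00000000111111
Gen 9 (rule 18): 00000001000000
Gen 10 (rule 54): 00000011100000
Gen 11 (rule 126): 00000110110000
Gen 12 (rule 18): 00001000001000
Gen 13 (rule 54): 00011100011100
Gen 14 (rule 126): 00110110110110
Gen 15 (rule 18): 01000000000001

Answer: none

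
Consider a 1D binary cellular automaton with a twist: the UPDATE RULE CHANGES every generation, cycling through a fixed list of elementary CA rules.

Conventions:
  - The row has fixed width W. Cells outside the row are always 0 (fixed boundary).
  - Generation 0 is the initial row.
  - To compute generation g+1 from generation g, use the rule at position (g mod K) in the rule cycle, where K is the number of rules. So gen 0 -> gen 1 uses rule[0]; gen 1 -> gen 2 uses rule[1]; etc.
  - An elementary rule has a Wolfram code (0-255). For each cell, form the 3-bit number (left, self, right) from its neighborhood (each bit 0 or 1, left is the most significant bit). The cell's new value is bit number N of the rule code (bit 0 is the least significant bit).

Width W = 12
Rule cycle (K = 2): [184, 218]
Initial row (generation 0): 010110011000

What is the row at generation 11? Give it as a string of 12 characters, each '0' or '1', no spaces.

Gen 0: 010110011000
Gen 1 (rule 184): 001101010100
Gen 2 (rule 218): 011100000010
Gen 3 (rule 184): 011010000001
Gen 4 (rule 218): 111001000010
Gen 5 (rule 184): 110100100001
Gen 6 (rule 218): 110011010010
Gen 7 (rule 184): 101010101001
Gen 8 (rule 218): 000000000110
Gen 9 (rule 184): 000000000101
Gen 10 (rule 218): 000000001000
Gen 11 (rule 184): 000000000100

Answer: 000000000100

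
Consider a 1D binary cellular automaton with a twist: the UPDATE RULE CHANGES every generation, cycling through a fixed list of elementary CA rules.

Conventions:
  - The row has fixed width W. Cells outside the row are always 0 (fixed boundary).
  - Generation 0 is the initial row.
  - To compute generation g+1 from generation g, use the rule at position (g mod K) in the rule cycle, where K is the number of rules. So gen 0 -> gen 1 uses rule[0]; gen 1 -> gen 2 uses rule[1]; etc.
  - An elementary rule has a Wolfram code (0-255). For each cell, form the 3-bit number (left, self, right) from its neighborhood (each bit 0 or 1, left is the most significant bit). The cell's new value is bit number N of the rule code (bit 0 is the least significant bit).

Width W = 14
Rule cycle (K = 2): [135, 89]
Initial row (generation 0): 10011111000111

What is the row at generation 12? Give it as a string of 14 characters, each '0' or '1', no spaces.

Gen 0: 10011111000111
Gen 1 (rule 135): 10101110011010
Gen 2 (rule 89): 00001011011001
Gen 3 (rule 135): 11111000000011
Gen 4 (rule 89): 10001111111011
Gen 5 (rule 135): 10110111110000
Gen 6 (rule 89): 00110100011111
Gen 7 (rule 135): 11000101101110
Gen 8 (rule 89): 11110001101011
Gen 9 (rule 135): 01100110001000
Gen 10 (rule 89): 01110111100111
Gen 11 (rule 135): 10100011001010
Gen 12 (rule 89): 00011011100001

Answer: 00011011100001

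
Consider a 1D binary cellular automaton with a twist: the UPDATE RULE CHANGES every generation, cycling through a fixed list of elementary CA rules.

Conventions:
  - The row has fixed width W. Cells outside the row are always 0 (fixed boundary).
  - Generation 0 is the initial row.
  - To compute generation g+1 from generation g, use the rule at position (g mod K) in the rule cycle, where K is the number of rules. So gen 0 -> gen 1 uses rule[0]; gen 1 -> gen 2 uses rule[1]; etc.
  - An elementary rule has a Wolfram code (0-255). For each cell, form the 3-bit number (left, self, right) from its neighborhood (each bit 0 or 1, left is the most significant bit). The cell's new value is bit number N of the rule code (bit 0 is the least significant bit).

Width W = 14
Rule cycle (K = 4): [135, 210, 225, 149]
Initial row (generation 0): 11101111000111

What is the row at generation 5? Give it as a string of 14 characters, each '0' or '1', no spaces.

Gen 0: 11101111000111
Gen 1 (rule 135): 01000110011010
Gen 2 (rule 210): 10101011101001
Gen 3 (rule 225): 01010101110000
Gen 4 (rule 149): 01010100101111
Gen 5 (rule 135): 11010101100110

Answer: 11010101100110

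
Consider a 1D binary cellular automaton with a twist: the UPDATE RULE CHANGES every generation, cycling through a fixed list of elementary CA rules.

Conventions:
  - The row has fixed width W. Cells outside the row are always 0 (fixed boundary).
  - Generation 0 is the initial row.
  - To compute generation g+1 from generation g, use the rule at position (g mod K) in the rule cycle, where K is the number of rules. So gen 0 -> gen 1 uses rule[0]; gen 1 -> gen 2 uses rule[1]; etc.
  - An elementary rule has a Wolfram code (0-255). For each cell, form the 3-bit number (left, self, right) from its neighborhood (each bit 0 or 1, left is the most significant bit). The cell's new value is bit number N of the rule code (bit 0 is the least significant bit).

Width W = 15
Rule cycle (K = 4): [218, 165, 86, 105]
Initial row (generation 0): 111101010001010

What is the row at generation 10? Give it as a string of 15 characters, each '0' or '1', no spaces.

Gen 0: 111101010001010
Gen 1 (rule 218): 111100001010001
Gen 2 (rule 165): 011001101110101
Gen 3 (rule 86): 101110100010101
Gen 4 (rule 105): 011011001001010
Gen 5 (rule 218): 111011110110001
Gen 6 (rule 165): 010101101000101
Gen 7 (rule 86): 110100101101101
Gen 8 (rule 105): 111000011111110
Gen 9 (rule 218): 111100111111111
Gen 10 (rule 165): 011000011111110

Answer: 011000011111110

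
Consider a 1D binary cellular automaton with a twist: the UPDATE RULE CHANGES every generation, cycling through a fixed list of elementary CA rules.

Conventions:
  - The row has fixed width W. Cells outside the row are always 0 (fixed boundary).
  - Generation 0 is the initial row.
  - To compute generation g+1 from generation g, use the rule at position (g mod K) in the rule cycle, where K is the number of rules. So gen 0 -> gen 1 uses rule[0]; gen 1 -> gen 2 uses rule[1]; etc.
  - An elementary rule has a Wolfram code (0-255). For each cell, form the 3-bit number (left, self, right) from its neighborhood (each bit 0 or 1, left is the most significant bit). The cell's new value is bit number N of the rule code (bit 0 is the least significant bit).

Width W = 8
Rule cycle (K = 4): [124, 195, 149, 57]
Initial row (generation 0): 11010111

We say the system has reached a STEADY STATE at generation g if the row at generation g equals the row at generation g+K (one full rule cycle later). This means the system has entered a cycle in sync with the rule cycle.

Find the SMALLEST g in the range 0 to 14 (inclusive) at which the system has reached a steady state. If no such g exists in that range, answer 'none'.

Gen 0: 11010111
Gen 1 (rule 124): 11111101
Gen 2 (rule 195): 01111100
Gen 3 (rule 149): 00111011
Gen 4 (rule 57): 10100110
Gen 5 (rule 124): 11110111
Gen 6 (rule 195): 01110011
Gen 7 (rule 149): 00101000
Gen 8 (rule 57): 10010111
Gen 9 (rule 124): 11011101
Gen 10 (rule 195): 01001100
Gen 11 (rule 149): 01100011
Gen 12 (rule 57): 01011010
Gen 13 (rule 124): 01111111
Gen 14 (rule 195): 10111111
Gen 15 (rule 149): 10011110
Gen 16 (rule 57): 01010001
Gen 17 (rule 124): 01111001
Gen 18 (rule 195): 10111010

Answer: none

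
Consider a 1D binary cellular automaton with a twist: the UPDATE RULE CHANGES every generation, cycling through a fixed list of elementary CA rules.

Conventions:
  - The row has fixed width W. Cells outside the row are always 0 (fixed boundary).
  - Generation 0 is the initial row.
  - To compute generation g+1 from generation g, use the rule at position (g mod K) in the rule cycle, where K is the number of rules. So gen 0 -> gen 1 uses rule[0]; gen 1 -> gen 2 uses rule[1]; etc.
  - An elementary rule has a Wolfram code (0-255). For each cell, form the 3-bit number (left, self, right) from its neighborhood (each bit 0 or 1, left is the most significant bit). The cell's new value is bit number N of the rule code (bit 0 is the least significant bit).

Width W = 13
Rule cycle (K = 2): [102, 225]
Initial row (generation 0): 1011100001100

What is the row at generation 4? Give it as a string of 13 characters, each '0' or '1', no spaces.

Gen 0: 1011100001100
Gen 1 (rule 102): 1100100010100
Gen 2 (rule 225): 0100001001001
Gen 3 (rule 102): 1100011011011
Gen 4 (rule 225): 0101001101101

Answer: 0101001101101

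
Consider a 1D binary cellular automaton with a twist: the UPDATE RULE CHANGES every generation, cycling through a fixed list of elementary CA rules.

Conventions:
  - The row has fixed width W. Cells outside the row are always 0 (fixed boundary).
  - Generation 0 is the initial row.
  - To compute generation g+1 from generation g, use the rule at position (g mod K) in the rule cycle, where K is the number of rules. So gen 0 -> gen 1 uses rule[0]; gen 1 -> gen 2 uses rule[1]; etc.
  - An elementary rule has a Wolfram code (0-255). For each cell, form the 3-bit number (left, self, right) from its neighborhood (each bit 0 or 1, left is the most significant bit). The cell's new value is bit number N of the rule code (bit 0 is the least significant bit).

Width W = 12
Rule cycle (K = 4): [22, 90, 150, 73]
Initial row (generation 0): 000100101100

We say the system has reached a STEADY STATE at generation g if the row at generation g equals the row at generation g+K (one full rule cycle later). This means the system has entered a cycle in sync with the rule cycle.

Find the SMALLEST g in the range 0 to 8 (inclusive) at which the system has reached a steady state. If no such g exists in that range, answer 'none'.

Answer: none

Derivation:
Gen 0: 000100101100
Gen 1 (rule 22): 001111100010
Gen 2 (rule 90): 011000110101
Gen 3 (rule 150): 100101000101
Gen 4 (rule 73): 000000010000
Gen 5 (rule 22): 000000111000
Gen 6 (rule 90): 000001101100
Gen 7 (rule 150): 000010000010
Gen 8 (rule 73): 111000111000
Gen 9 (rule 22): 000101000100
Gen 10 (rule 90): 001000101010
Gen 11 (rule 150): 011101101011
Gen 12 (rule 73): 010101100011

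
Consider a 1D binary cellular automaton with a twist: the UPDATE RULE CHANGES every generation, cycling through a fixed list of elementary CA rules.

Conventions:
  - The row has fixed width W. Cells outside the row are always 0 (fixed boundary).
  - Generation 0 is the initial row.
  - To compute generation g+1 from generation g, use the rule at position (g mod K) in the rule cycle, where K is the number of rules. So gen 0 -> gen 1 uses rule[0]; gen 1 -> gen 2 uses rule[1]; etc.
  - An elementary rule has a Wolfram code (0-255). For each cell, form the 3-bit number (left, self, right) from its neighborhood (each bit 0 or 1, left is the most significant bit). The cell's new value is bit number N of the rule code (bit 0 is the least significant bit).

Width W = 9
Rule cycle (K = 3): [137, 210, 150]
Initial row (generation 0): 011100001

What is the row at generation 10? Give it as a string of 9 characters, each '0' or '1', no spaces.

Answer: 111001010

Derivation:
Gen 0: 011100001
Gen 1 (rule 137): 011001100
Gen 2 (rule 210): 101110110
Gen 3 (rule 150): 100100001
Gen 4 (rule 137): 000001100
Gen 5 (rule 210): 000010110
Gen 6 (rule 150): 000110001
Gen 7 (rule 137): 110100100
Gen 8 (rule 210): 010011010
Gen 9 (rule 150): 111100011
Gen 10 (rule 137): 111001010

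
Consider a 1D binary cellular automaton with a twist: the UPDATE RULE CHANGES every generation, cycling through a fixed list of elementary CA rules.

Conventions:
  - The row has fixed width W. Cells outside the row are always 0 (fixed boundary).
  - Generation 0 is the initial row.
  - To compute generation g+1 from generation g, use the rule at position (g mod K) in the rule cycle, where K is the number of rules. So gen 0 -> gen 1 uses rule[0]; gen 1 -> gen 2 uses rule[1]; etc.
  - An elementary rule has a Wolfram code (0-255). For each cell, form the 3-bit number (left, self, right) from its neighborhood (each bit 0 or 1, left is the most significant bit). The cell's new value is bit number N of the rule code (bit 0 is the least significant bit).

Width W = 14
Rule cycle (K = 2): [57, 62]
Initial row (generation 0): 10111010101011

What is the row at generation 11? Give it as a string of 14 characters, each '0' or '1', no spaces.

Gen 0: 10111010101011
Gen 1 (rule 57): 01100101010110
Gen 2 (rule 62): 11011111111101
Gen 3 (rule 57): 10110000000010
Gen 4 (rule 62): 11101000000111
Gen 5 (rule 57): 10010111110100
Gen 6 (rule 62): 11111100001110
Gen 7 (rule 57): 10000011101001
Gen 8 (rule 62): 11000110011111
Gen 9 (rule 57): 10110101010000
Gen 10 (rule 62): 11101111111000
Gen 11 (rule 57): 10011000000111

Answer: 10011000000111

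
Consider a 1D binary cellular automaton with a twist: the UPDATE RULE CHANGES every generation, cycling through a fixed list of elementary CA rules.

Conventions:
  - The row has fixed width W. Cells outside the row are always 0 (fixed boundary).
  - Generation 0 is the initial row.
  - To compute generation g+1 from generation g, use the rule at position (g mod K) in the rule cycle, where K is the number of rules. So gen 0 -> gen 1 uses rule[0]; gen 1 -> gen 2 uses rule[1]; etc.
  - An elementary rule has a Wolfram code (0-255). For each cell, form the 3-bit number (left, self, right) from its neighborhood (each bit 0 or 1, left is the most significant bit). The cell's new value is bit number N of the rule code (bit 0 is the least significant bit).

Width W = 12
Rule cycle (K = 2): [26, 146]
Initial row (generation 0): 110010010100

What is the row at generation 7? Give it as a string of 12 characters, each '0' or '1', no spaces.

Answer: 001000000010

Derivation:
Gen 0: 110010010100
Gen 1 (rule 26): 101101100010
Gen 2 (rule 146): 000000010101
Gen 3 (rule 26): 000000100000
Gen 4 (rule 146): 000001010000
Gen 5 (rule 26): 000010001000
Gen 6 (rule 146): 000101010100
Gen 7 (rule 26): 001000000010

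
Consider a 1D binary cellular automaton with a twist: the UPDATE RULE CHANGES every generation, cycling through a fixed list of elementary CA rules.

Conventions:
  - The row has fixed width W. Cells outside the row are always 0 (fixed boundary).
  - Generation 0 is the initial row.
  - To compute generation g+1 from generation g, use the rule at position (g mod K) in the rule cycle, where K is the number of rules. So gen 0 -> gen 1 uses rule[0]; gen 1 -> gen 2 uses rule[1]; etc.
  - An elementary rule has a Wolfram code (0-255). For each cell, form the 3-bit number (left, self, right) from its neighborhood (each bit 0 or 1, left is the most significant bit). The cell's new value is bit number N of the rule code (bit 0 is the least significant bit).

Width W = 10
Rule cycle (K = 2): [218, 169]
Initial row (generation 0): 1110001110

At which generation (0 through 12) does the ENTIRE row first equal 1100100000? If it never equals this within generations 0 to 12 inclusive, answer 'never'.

Gen 0: 1110001110
Gen 1 (rule 218): 1111011111
Gen 2 (rule 169): 1110111110
Gen 3 (rule 218): 1110111111
Gen 4 (rule 169): 1101111110
Gen 5 (rule 218): 1101111111
Gen 6 (rule 169): 1011111110
Gen 7 (rule 218): 0011111111
Gen 8 (rule 169): 1011111110
Gen 9 (rule 218): 0011111111
Gen 10 (rule 169): 1011111110
Gen 11 (rule 218): 0011111111
Gen 12 (rule 169): 1011111110

Answer: never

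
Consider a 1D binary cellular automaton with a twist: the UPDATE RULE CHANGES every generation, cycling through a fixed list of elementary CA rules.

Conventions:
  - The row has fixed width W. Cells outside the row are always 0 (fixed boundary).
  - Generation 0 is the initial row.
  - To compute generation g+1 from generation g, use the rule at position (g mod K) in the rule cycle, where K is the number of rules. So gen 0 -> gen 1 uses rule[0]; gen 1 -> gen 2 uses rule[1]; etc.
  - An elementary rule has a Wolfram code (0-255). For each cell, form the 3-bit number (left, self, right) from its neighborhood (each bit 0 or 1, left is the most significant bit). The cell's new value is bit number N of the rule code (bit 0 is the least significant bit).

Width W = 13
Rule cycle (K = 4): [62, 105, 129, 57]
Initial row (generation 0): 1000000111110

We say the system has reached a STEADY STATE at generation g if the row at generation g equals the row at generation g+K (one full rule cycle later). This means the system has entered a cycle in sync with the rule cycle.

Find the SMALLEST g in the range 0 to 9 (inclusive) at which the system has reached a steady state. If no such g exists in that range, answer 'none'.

Gen 0: 1000000111110
Gen 1 (rule 62): 1100001100001
Gen 2 (rule 105): 1101101101100
Gen 3 (rule 129): 0000000000001
Gen 4 (rule 57): 1111111111100
Gen 5 (rule 62): 1000000000010
Gen 6 (rule 105): 0011111111000
Gen 7 (rule 129): 1001111110011
Gen 8 (rule 57): 0101000001010
Gen 9 (rule 62): 1111100011111
Gen 10 (rule 105): 1000101010001
Gen 11 (rule 129): 0010000000100
Gen 12 (rule 57): 1001111110011
Gen 13 (rule 62): 1111000001110

Answer: none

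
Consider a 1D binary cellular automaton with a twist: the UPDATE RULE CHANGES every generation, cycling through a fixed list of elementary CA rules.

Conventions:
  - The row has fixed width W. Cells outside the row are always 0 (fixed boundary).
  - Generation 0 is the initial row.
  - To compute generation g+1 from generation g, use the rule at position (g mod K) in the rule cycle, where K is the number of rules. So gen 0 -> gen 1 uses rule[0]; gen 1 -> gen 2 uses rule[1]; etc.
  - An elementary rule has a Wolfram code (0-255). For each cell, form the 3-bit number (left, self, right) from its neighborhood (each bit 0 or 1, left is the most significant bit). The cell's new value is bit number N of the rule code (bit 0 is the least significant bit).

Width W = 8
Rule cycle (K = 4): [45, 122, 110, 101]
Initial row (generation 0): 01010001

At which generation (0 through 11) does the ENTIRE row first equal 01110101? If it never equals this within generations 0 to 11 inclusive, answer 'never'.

Answer: 1

Derivation:
Gen 0: 01010001
Gen 1 (rule 45): 01110101
Gen 2 (rule 122): 11011010
Gen 3 (rule 110): 11111110
Gen 4 (rule 101): 00000010
Gen 5 (rule 45): 11111010
Gen 6 (rule 122): 10001101
Gen 7 (rule 110): 10011111
Gen 8 (rule 101): 10000001
Gen 9 (rule 45): 10111101
Gen 10 (rule 122): 01100110
Gen 11 (rule 110): 11101110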